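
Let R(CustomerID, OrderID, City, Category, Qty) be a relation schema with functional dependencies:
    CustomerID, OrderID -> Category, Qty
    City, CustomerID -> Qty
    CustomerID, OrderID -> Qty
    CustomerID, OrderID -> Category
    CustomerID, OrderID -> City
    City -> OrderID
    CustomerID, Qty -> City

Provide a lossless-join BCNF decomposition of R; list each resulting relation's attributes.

{Category, City, CustomerID, Qty}; {City, OrderID}

Candidate keys of the original relation: {City, CustomerID}, {CustomerID, OrderID}, {CustomerID, Qty}.
Within {Category, City, CustomerID, OrderID, Qty}: {City}⁺ ∩ {Category, City, CustomerID, OrderID, Qty} = {City, OrderID}, not the whole set, so City -> OrderID violates BCNF; decompose into {City, OrderID} and {Category, City, CustomerID, Qty}.
{City, OrderID} has no BCNF violation.
{Category, City, CustomerID, Qty} has no BCNF violation.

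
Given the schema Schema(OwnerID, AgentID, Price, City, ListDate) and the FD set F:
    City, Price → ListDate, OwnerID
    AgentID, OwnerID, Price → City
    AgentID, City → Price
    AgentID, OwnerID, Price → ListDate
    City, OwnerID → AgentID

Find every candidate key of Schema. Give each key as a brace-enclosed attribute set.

{AgentID, City} is a candidate key since {AgentID, City}⁺ = {AgentID, City, ListDate, OwnerID, Price} covers every attribute.
{City, OwnerID} is a candidate key since {City, OwnerID}⁺ = {AgentID, City, ListDate, OwnerID, Price} covers every attribute.
{City, Price} is a candidate key since {City, Price}⁺ = {AgentID, City, ListDate, OwnerID, Price} covers every attribute.
{AgentID, OwnerID, Price} is a candidate key since {AgentID, OwnerID, Price}⁺ = {AgentID, City, ListDate, OwnerID, Price} covers every attribute.
These are minimal and exhaustive — every other superkey contains one of them.

{AgentID, City}, {AgentID, OwnerID, Price}, {City, OwnerID}, {City, Price}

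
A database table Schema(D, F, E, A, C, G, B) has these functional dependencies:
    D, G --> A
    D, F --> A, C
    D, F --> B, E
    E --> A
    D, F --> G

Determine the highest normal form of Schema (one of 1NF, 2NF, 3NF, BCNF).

2NF

Candidate key: {D, F}. Prime attributes: {D, F}.
D, G --> A: {D, G}⁺ = {A, D, G}, which is not all of the attributes, so the left side is not a superkey — BCNF is violated.
D, G --> A determines the non-prime attribute {A} from a non-superkey — 3NF is violated.
No proper subset of a key has a non-prime attribute in its closure, so there is no partial dependency; 2NF holds.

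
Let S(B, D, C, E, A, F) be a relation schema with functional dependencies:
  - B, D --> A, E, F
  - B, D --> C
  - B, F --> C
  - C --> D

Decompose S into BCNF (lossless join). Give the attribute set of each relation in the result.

Candidate keys of the original relation: {B, C}, {B, D}, {B, F}.
{A, B, C, D, E, F}: {C} determines {C, D} here but is not a superkey — split on C --> D, giving {C, D} and {A, B, C, E, F}.
{C, D} has no BCNF violation.
{A, B, C, E, F} has no BCNF violation.

{A, B, C, E, F}; {C, D}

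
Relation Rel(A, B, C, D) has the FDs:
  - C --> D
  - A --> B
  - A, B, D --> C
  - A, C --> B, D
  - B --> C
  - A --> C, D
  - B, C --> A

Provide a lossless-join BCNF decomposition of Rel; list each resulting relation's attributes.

Candidate keys of the original relation: {A}, {B}.
{A, B, C, D}: {C} determines {C, D} here but is not a superkey — split on C --> D, giving {C, D} and {A, B, C}.
{C, D} is in BCNF.
{A, B, C} is in BCNF.

{A, B, C}; {C, D}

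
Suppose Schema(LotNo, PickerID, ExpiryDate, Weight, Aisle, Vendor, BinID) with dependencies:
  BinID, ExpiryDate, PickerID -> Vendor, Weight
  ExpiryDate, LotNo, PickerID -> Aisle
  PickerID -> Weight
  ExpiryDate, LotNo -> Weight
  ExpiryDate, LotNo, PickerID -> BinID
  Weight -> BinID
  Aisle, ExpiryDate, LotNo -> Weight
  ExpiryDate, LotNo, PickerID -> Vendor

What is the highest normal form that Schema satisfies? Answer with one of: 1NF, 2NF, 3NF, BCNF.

Candidate key: {ExpiryDate, LotNo, PickerID}. Prime attributes: {ExpiryDate, LotNo, PickerID}.
BinID, ExpiryDate, PickerID -> Vendor, Weight breaks BCNF: {BinID, ExpiryDate, PickerID}⁺ = {BinID, ExpiryDate, PickerID, Vendor, Weight}, so {BinID, ExpiryDate, PickerID} is not a superkey.
BinID, ExpiryDate, PickerID -> Vendor, Weight has non-prime {Vendor, Weight} on the right and a non-superkey on the left, so 3NF fails.
Since {PickerID} ⊂ {ExpiryDate, LotNo, PickerID} and {PickerID}⁺ ⊇ {BinID, Weight} with {BinID, Weight} non-prime, there is a partial dependency; 2NF fails.

1NF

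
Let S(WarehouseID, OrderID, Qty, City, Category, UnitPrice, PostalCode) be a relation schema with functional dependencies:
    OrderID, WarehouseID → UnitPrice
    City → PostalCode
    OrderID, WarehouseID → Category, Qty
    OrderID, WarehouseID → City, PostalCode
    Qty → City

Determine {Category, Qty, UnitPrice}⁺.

{Category, City, PostalCode, Qty, UnitPrice}

Start with {Category, Qty, UnitPrice}.
Qty → City applies; add {City} → now {Category, City, Qty, UnitPrice}.
City → PostalCode applies; add {PostalCode} → now {Category, City, PostalCode, Qty, UnitPrice}.
No further FD applies.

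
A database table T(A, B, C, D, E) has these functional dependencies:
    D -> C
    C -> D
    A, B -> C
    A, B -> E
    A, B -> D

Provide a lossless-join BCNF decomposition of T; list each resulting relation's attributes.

Candidate key of the original relation: {A, B}.
In {A, B, C, D, E}, {D} is not a superkey ({D}⁺ restricted to this set is {C, D}), so split on D -> C into {C, D} and {A, B, D, E}.
{C, D} is in BCNF.
{A, B, D, E} is in BCNF.

{A, B, D, E}; {C, D}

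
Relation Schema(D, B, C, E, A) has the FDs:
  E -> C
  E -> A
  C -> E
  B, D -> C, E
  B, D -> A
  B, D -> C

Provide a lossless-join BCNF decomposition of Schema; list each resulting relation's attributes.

{A, C, E}; {B, D, E}

Candidate key of the original relation: {B, D}.
In {A, B, C, D, E}, {E} is not a superkey ({E}⁺ restricted to this set is {A, C, E}), so split on E -> A, C into {A, C, E} and {B, D, E}.
{A, C, E} is in BCNF.
{B, D, E} is in BCNF.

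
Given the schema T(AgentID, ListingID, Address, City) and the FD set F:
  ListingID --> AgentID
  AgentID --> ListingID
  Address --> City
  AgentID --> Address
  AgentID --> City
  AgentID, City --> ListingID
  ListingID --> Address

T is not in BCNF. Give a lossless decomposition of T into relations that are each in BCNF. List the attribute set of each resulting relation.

Candidate keys of the original relation: {AgentID}, {ListingID}.
{Address, AgentID, City, ListingID}: {Address} determines {Address, City} here but is not a superkey — split on Address --> City, giving {Address, City} and {Address, AgentID, ListingID}.
{Address, City} is in BCNF.
{Address, AgentID, ListingID} is in BCNF.

{Address, AgentID, ListingID}; {Address, City}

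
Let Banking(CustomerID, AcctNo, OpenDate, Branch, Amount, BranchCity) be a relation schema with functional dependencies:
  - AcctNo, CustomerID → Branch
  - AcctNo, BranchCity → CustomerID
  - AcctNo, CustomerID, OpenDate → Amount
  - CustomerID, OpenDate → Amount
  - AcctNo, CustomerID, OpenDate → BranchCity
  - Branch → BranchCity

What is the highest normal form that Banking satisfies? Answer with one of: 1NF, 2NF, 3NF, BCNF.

Candidate keys: {AcctNo, Branch, OpenDate}, {AcctNo, BranchCity, OpenDate}, {AcctNo, CustomerID, OpenDate}. Prime attributes: {AcctNo, Branch, BranchCity, CustomerID, OpenDate}.
AcctNo, CustomerID → Branch breaks BCNF: {AcctNo, CustomerID}⁺ = {AcctNo, Branch, BranchCity, CustomerID}, so {AcctNo, CustomerID} is not a superkey.
CustomerID, OpenDate → Amount determines the non-prime attribute {Amount} from a non-superkey — 3NF is violated.
{CustomerID, OpenDate} is a proper subset of the key {AcctNo, CustomerID, OpenDate}, and {CustomerID, OpenDate}⁺ contains the non-prime attribute {Amount} — a partial dependency, so 2NF is violated.

1NF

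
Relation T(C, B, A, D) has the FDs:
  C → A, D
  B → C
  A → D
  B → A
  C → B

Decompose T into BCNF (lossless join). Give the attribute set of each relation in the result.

Candidate keys of the original relation: {B}, {C}.
In {A, B, C, D}, {A} is not a superkey ({A}⁺ restricted to this set is {A, D}), so split on A → D into {A, D} and {A, B, C}.
{A, D}: every determinant is a superkey — BCNF.
{A, B, C}: every determinant is a superkey — BCNF.

{A, B, C}; {A, D}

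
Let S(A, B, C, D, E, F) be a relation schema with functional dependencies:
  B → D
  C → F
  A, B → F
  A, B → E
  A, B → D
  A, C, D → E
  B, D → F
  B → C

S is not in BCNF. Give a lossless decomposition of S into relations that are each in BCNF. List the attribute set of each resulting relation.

Candidate key of the original relation: {A, B}.
{A, B, C, D, E, F}: {B} determines {B, C, D, F} here but is not a superkey — split on B → C, D, F, giving {B, C, D, F} and {A, B, E}.
{B, C, D, F}: {C} determines {C, F} here but is not a superkey — split on C → F, giving {C, F} and {B, C, D}.
{C, F} is in BCNF.
{B, C, D} is in BCNF.
{A, B, E} is in BCNF.

{A, B, E}; {B, C, D}; {C, F}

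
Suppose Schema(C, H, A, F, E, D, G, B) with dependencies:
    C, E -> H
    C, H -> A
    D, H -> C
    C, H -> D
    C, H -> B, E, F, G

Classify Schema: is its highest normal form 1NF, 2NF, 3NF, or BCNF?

Candidate keys: {C, E}, {C, H}, {D, H}. Prime attributes: {C, D, E, H}.
The left-hand side of every FD is a superkey, so BCNF is satisfied.

BCNF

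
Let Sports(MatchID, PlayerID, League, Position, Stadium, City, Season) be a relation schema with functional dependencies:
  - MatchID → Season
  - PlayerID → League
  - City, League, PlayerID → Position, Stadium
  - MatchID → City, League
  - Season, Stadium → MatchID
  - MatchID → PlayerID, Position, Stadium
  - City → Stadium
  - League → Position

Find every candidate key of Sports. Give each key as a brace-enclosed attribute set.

{City, Season}, {MatchID}, {Season, Stadium}

Closure of {MatchID} is {City, League, MatchID, PlayerID, Position, Season, Stadium}, the whole schema; {MatchID} is a candidate key.
Closure of {City, Season} is {City, League, MatchID, PlayerID, Position, Season, Stadium}, the whole schema; {City, Season} is a candidate key.
Closure of {Season, Stadium} is {City, League, MatchID, PlayerID, Position, Season, Stadium}, the whole schema; {Season, Stadium} is a candidate key.
Any other superkey properly contains one of these, so there are no further candidate keys.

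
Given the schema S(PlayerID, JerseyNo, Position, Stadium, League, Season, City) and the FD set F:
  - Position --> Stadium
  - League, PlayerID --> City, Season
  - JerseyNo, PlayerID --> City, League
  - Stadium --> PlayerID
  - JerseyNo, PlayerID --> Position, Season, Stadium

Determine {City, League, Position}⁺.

Start with {City, League, Position}.
Position --> Stadium applies; add {Stadium} → now {City, League, Position, Stadium}.
Stadium --> PlayerID applies; add {PlayerID} → now {City, League, PlayerID, Position, Stadium}.
League, PlayerID --> City, Season applies; add {Season} → now {City, League, PlayerID, Position, Season, Stadium}.
No further FD applies.

{City, League, PlayerID, Position, Season, Stadium}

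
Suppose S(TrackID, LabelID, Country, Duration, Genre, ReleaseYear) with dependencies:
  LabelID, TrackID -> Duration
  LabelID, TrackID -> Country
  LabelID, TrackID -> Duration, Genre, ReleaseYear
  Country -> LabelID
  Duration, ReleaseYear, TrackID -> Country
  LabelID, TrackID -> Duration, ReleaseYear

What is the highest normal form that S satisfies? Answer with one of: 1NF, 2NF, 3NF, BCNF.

Candidate keys: {Country, TrackID}, {Duration, ReleaseYear, TrackID}, {LabelID, TrackID}. Prime attributes: {Country, Duration, LabelID, ReleaseYear, TrackID}.
For Country -> LabelID we have {Country}⁺ = {Country, LabelID}; {Country} is not a superkey, so BCNF fails.
Since {LabelID} ⊆ prime attributes and every other non-superkey FD also has a prime right side, the schema is in 3NF.

3NF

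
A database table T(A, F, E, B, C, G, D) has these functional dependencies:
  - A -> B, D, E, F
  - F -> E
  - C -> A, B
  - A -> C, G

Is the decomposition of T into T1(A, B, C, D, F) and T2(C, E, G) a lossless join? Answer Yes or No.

Yes

T1 ∩ T2 = {C}; its closure under F is {A, B, C, D, E, F, G}.
Since T1 ⊆ {A, B, C, D, E, F, G}, the intersection is a superkey of T1; the decomposition is lossless.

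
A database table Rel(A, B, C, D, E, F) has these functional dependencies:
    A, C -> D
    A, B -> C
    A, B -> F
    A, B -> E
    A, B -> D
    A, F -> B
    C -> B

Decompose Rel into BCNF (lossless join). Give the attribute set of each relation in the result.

Candidate keys of the original relation: {A, B}, {A, C}, {A, F}.
{A, B, C, D, E, F}: {C} determines {B, C} here but is not a superkey — split on C -> B, giving {B, C} and {A, C, D, E, F}.
{B, C}: every determinant is a superkey — BCNF.
{A, C, D, E, F}: every determinant is a superkey — BCNF.

{A, C, D, E, F}; {B, C}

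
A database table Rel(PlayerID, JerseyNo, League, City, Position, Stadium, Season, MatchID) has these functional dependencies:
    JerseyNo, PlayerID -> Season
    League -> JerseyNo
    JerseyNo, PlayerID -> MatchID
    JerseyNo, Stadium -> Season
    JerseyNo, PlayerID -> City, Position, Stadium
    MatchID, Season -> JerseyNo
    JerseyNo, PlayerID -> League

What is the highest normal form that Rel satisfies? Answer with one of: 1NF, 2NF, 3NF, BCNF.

3NF

Candidate keys: {JerseyNo, PlayerID}, {League, PlayerID}, {MatchID, PlayerID, Season}. Prime attributes: {JerseyNo, League, MatchID, PlayerID, Season}.
League -> JerseyNo breaks BCNF: {League}⁺ = {JerseyNo, League}, so {League} is not a superkey.
Its right-hand attributes {JerseyNo} are all prime, as are those of every other non-superkey FD — the relation is in 3NF.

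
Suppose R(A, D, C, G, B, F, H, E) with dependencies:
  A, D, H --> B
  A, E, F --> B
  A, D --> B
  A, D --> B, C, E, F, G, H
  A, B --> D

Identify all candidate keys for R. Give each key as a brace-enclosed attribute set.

{A, B}, {A, D}, {A, E, F}

Attributes never on any right-hand side: {A} — every candidate key must contain it.
Closure of {A, B} is {A, B, C, D, E, F, G, H}, the whole schema; {A, B} is a candidate key.
Closure of {A, D} is {A, B, C, D, E, F, G, H}, the whole schema; {A, D} is a candidate key.
Closure of {A, E, F} is {A, B, C, D, E, F, G, H}, the whole schema; {A, E, F} is a candidate key.
These are minimal and exhaustive — every other superkey contains one of them.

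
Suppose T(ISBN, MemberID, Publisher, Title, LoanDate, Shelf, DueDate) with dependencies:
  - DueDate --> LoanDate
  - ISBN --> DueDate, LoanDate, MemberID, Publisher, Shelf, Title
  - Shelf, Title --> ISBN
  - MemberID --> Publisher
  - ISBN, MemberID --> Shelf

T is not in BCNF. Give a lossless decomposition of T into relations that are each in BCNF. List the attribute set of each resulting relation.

{DueDate, ISBN, MemberID, Shelf, Title}; {DueDate, LoanDate}; {MemberID, Publisher}

Candidate keys of the original relation: {ISBN}, {Shelf, Title}.
{DueDate, ISBN, LoanDate, MemberID, Publisher, Shelf, Title}: {DueDate} determines {DueDate, LoanDate} here but is not a superkey — split on DueDate --> LoanDate, giving {DueDate, LoanDate} and {DueDate, ISBN, MemberID, Publisher, Shelf, Title}.
{DueDate, LoanDate}: every determinant is a superkey — BCNF.
{DueDate, ISBN, MemberID, Publisher, Shelf, Title}: {MemberID} determines {MemberID, Publisher} here but is not a superkey — split on MemberID --> Publisher, giving {MemberID, Publisher} and {DueDate, ISBN, MemberID, Shelf, Title}.
{MemberID, Publisher}: every determinant is a superkey — BCNF.
{DueDate, ISBN, MemberID, Shelf, Title}: every determinant is a superkey — BCNF.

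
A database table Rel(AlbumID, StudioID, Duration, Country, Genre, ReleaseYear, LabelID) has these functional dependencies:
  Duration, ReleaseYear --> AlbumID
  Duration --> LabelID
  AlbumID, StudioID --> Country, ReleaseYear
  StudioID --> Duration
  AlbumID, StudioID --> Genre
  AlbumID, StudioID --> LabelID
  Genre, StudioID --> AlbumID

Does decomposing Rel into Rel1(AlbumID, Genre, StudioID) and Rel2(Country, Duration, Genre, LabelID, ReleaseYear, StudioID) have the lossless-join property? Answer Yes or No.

Yes

The shared attributes are {Genre, StudioID} and {Genre, StudioID}⁺ = {AlbumID, Country, Duration, Genre, LabelID, ReleaseYear, StudioID}.
Rel1 is contained in that closure, so Rel1 ∩ Rel2 --> Rel1 holds and the join is lossless.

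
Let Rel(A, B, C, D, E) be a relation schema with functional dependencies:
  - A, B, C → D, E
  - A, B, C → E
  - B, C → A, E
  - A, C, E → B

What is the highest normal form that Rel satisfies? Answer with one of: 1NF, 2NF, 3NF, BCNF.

BCNF

Candidate keys: {A, C, E}, {B, C}. Prime attributes: {A, B, C, E}.
Every FD has a superkey on the left, so the relation is in BCNF.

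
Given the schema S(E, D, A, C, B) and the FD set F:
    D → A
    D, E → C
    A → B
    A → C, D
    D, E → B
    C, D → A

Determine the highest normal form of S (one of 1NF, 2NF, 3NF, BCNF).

1NF

Candidate keys: {A, E}, {D, E}. Prime attributes: {A, D, E}.
For D → A we have {D}⁺ = {A, B, C, D}; {D} is not a superkey, so BCNF fails.
A → B determines the non-prime attribute {B} from a non-superkey — 3NF is violated.
The proper key subset {A} of {A, E} determines non-prime {B, C}, so the relation is not even in 2NF.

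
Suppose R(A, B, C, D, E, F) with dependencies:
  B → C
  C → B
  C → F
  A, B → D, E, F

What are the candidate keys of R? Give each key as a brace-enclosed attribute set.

{A} never appears on the right of any FD, so every key must include it.
Closure of {A, B} is {A, B, C, D, E, F}, the whole schema; {A, B} is a candidate key.
Closure of {A, C} is {A, B, C, D, E, F}, the whole schema; {A, C} is a candidate key.
Any other superkey properly contains one of these, so there are no further candidate keys.

{A, B}, {A, C}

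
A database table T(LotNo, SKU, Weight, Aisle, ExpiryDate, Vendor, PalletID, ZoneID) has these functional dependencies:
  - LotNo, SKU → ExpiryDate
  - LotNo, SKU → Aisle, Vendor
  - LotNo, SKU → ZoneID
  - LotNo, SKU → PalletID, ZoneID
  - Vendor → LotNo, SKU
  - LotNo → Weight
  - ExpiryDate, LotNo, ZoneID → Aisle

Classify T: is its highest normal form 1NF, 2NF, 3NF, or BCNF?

1NF

Candidate keys: {LotNo, SKU}, {Vendor}. Prime attributes: {LotNo, SKU, Vendor}.
LotNo → Weight breaks BCNF: {LotNo}⁺ = {LotNo, Weight}, so {LotNo} is not a superkey.
LotNo → Weight determines the non-prime attribute {Weight} from a non-superkey — 3NF is violated.
The proper key subset {LotNo} of {LotNo, SKU} determines non-prime {Weight}, so the relation is not even in 2NF.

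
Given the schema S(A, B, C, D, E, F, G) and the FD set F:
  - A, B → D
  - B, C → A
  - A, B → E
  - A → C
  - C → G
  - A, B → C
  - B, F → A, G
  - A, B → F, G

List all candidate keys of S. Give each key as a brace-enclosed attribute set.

{A, B}, {B, C}, {B, F}

Attributes never on any right-hand side: {B} — every candidate key must contain it.
{A, B}⁺ = {A, B, C, D, E, F, G} — all of the relation — so {A, B} is a candidate key.
{B, C}⁺ = {A, B, C, D, E, F, G} — all of the relation — so {B, C} is a candidate key.
{B, F}⁺ = {A, B, C, D, E, F, G} — all of the relation — so {B, F} is a candidate key.
No proper subset of any of these is a key, and no other minimal superkey exists.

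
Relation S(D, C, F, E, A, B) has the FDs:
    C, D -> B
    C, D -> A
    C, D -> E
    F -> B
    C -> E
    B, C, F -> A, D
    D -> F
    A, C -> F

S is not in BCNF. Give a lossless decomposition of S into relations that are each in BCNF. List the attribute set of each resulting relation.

{A, C, D}; {B, F}; {C, E}; {D, F}

Candidate keys of the original relation: {A, C}, {C, D}, {C, F}.
Within {A, B, C, D, E, F}: {F}⁺ ∩ {A, B, C, D, E, F} = {B, F}, not the whole set, so F -> B violates BCNF; decompose into {B, F} and {A, C, D, E, F}.
{B, F}: every determinant is a superkey — BCNF.
Within {A, C, D, E, F}: {C}⁺ ∩ {A, C, D, E, F} = {C, E}, not the whole set, so C -> E violates BCNF; decompose into {C, E} and {A, C, D, F}.
{C, E}: every determinant is a superkey — BCNF.
Within {A, C, D, F}: {D}⁺ ∩ {A, C, D, F} = {D, F}, not the whole set, so D -> F violates BCNF; decompose into {D, F} and {A, C, D}.
{D, F}: every determinant is a superkey — BCNF.
{A, C, D}: every determinant is a superkey — BCNF.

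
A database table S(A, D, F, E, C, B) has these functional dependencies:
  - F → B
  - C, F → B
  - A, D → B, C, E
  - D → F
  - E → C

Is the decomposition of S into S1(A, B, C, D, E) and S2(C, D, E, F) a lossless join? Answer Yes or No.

Yes

The shared attributes are {C, D, E} and {C, D, E}⁺ = {B, C, D, E, F}.
This includes all of S2, so the common attributes are a superkey of S2 — the join is lossless.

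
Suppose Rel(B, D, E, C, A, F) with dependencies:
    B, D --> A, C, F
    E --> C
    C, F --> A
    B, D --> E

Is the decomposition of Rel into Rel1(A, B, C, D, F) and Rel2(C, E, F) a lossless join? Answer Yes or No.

Common attributes: {C, F}; their closure is {A, C, F}.
Neither Rel1 nor Rel2 is contained in that closure, so the decomposition is lossy.

No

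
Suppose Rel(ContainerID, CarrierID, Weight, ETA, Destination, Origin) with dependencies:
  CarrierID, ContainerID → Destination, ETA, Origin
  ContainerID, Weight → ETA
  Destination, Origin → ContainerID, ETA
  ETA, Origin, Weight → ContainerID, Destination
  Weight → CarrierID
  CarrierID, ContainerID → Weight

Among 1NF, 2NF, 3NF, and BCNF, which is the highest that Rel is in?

Candidate keys: {CarrierID, ContainerID}, {CarrierID, Destination, Origin}, {ContainerID, Weight}, {Destination, Origin, Weight}, {ETA, Origin, Weight}. Prime attributes: {CarrierID, ContainerID, Destination, ETA, Origin, Weight}.
For Destination, Origin → ContainerID, ETA we have {Destination, Origin}⁺ = {ContainerID, Destination, ETA, Origin}; {Destination, Origin} is not a superkey, so BCNF fails.
Its right-hand attributes {ContainerID, ETA} are all prime, as are those of every other non-superkey FD — the relation is in 3NF.

3NF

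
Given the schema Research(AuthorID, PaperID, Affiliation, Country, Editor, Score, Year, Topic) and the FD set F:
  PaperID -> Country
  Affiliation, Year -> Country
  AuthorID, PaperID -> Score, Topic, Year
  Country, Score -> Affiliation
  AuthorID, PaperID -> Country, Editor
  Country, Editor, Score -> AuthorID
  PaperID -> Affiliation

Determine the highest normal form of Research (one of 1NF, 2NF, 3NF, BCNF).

1NF

Candidate keys: {AuthorID, PaperID}, {Editor, PaperID, Score}. Prime attributes: {AuthorID, Editor, PaperID, Score}.
PaperID -> Country breaks BCNF: {PaperID}⁺ = {Affiliation, Country, PaperID}, so {PaperID} is not a superkey.
Because {Country} is non-prime and the left side of PaperID -> Country is not a superkey, the relation is not in 3NF.
The proper key subset {PaperID} of {AuthorID, PaperID} determines non-prime {Affiliation, Country}, so the relation is not even in 2NF.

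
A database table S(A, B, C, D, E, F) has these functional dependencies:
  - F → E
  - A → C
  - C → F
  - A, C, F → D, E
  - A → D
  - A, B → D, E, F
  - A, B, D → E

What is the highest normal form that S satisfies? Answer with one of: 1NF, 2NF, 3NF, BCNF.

1NF

Candidate key: {A, B}. Prime attributes: {A, B}.
F → E breaks BCNF: {F}⁺ = {E, F}, so {F} is not a superkey.
Because {E} is non-prime and the left side of F → E is not a superkey, the relation is not in 3NF.
The proper key subset {A} of {A, B} determines non-prime {C, D, E, F}, so the relation is not even in 2NF.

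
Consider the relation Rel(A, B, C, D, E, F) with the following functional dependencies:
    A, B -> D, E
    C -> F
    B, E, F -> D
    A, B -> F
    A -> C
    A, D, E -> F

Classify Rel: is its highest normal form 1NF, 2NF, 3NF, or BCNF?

Candidate key: {A, B}. Prime attributes: {A, B}.
For C -> F we have {C}⁺ = {C, F}; {C} is not a superkey, so BCNF fails.
C -> F has non-prime {F} on the right and a non-superkey on the left, so 3NF fails.
Since {A} ⊂ {A, B} and {A}⁺ ⊇ {C, F} with {C, F} non-prime, there is a partial dependency; 2NF fails.

1NF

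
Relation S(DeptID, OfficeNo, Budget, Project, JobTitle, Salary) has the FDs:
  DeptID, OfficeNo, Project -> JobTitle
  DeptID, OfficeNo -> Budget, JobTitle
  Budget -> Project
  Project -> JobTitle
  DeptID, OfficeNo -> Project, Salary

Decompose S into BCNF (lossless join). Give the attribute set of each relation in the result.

Candidate key of the original relation: {DeptID, OfficeNo}.
Within {Budget, DeptID, JobTitle, OfficeNo, Project, Salary}: {Budget}⁺ ∩ {Budget, DeptID, JobTitle, OfficeNo, Project, Salary} = {Budget, JobTitle, Project}, not the whole set, so Budget -> JobTitle, Project violates BCNF; decompose into {Budget, JobTitle, Project} and {Budget, DeptID, OfficeNo, Salary}.
Within {Budget, JobTitle, Project}: {Project}⁺ ∩ {Budget, JobTitle, Project} = {JobTitle, Project}, not the whole set, so Project -> JobTitle violates BCNF; decompose into {JobTitle, Project} and {Budget, Project}.
{JobTitle, Project}: every determinant is a superkey — BCNF.
{Budget, Project}: every determinant is a superkey — BCNF.
{Budget, DeptID, OfficeNo, Salary}: every determinant is a superkey — BCNF.

{Budget, DeptID, OfficeNo, Salary}; {Budget, Project}; {JobTitle, Project}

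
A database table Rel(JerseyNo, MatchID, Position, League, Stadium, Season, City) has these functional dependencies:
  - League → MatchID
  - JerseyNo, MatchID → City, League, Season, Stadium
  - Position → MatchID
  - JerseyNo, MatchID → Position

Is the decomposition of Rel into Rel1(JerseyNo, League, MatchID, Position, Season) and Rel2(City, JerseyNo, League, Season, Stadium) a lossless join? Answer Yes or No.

Yes

The shared attributes are {JerseyNo, League, Season} and {JerseyNo, League, Season}⁺ = {City, JerseyNo, League, MatchID, Position, Season, Stadium}.
Since Rel1 ⊆ {City, JerseyNo, League, MatchID, Position, Season, Stadium}, the intersection is a superkey of Rel1; the decomposition is lossless.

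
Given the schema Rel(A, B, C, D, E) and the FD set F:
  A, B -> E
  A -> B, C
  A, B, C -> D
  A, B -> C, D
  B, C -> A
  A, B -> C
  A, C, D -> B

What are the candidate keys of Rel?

{A}⁺ = {A, B, C, D, E} — all of the relation — so {A} is a candidate key.
{B, C}⁺ = {A, B, C, D, E} — all of the relation — so {B, C} is a candidate key.
No proper subset of any of these is a key, and no other minimal superkey exists.

{A}, {B, C}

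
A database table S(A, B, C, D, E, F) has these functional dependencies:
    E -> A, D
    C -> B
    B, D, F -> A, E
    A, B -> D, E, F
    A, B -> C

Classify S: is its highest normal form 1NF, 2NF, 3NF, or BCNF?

Candidate keys: {A, B}, {A, C}, {B, D, F}, {B, E}, {C, D, F}, {C, E}. Prime attributes: {A, B, C, D, E, F}.
E -> A, D: {E}⁺ = {A, D, E}, which is not all of the attributes, so the left side is not a superkey — BCNF is violated.
But every attribute on its right side ({A, D}) is prime, and the same holds for every other non-superkey FD, so 3NF still holds.

3NF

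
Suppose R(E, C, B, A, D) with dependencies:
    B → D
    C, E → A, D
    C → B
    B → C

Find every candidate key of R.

{B, E}, {C, E}

No FD produces {E}, so it must be in every candidate key.
{B, E} is a candidate key since {B, E}⁺ = {A, B, C, D, E} covers every attribute.
{C, E} is a candidate key since {C, E}⁺ = {A, B, C, D, E} covers every attribute.
These are minimal and exhaustive — every other superkey contains one of them.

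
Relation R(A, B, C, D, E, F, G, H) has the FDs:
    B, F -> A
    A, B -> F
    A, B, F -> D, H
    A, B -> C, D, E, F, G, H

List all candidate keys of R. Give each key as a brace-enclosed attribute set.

{A, B}, {B, F}

No FD produces {B}, so it must be in every candidate key.
{A, B} is a candidate key since {A, B}⁺ = {A, B, C, D, E, F, G, H} covers every attribute.
{B, F} is a candidate key since {B, F}⁺ = {A, B, C, D, E, F, G, H} covers every attribute.
Any other superkey properly contains one of these, so there are no further candidate keys.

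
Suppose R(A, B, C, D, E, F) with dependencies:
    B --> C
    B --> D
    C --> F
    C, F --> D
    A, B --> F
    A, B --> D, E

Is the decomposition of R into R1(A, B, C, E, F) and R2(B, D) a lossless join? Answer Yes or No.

Yes

R1 ∩ R2 = {B}; its closure under F is {B, C, D, F}.
R2 is contained in that closure, so R1 ∩ R2 --> R2 holds and the join is lossless.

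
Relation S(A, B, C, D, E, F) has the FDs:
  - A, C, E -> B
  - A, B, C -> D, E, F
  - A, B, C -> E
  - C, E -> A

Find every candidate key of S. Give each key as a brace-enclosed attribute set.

Attributes never on any right-hand side: {C} — every candidate key must contain it.
Closure of {C, E} is {A, B, C, D, E, F}, the whole schema; {C, E} is a candidate key.
Closure of {A, B, C} is {A, B, C, D, E, F}, the whole schema; {A, B, C} is a candidate key.
These are minimal and exhaustive — every other superkey contains one of them.

{A, B, C}, {C, E}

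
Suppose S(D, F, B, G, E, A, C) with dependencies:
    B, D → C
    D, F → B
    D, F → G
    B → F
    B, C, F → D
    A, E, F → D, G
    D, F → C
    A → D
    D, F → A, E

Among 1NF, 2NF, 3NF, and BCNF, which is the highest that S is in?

3NF

Candidate keys: {A, B}, {A, F}, {B, C}, {B, D}, {D, F}. Prime attributes: {A, B, C, D, F}.
For B → F we have {B}⁺ = {B, F}; {B} is not a superkey, so BCNF fails.
But every attribute on its right side ({F}) is prime, and the same holds for every other non-superkey FD, so 3NF still holds.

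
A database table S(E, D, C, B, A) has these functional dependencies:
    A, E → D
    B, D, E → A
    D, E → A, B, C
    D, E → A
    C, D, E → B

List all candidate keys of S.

{A, E}, {D, E}

Attributes never on any right-hand side: {E} — every candidate key must contain it.
{A, E} is a candidate key since {A, E}⁺ = {A, B, C, D, E} covers every attribute.
{D, E} is a candidate key since {D, E}⁺ = {A, B, C, D, E} covers every attribute.
Any other superkey properly contains one of these, so there are no further candidate keys.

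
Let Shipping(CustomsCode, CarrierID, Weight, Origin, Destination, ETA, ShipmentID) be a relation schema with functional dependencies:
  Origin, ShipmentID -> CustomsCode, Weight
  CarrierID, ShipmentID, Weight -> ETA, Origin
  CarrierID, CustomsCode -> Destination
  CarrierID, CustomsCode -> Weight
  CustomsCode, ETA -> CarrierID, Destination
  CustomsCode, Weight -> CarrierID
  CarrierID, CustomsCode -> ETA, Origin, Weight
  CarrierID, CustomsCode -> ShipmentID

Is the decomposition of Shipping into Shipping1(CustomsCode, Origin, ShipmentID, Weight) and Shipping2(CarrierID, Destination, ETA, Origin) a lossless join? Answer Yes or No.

No

Common attributes: {Origin}; their closure is {Origin}.
The closure covers neither Shipping1 nor Shipping2 entirely; the join is not lossless.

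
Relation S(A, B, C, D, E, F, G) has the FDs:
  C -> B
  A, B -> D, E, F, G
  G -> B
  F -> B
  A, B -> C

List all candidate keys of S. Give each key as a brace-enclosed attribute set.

Attributes never on any right-hand side: {A} — every candidate key must contain it.
{A, B}⁺ = {A, B, C, D, E, F, G}, which is every attribute, so {A, B} is a candidate key.
{A, C}⁺ = {A, B, C, D, E, F, G}, which is every attribute, so {A, C} is a candidate key.
{A, F}⁺ = {A, B, C, D, E, F, G}, which is every attribute, so {A, F} is a candidate key.
{A, G}⁺ = {A, B, C, D, E, F, G}, which is every attribute, so {A, G} is a candidate key.
No proper subset of any of these is a key, and no other minimal superkey exists.

{A, B}, {A, C}, {A, F}, {A, G}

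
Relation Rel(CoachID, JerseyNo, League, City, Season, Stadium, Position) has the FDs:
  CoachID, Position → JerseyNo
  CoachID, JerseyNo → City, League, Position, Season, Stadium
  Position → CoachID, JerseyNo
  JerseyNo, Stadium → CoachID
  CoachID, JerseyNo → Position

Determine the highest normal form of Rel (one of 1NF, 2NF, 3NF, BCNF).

Candidate keys: {CoachID, JerseyNo}, {JerseyNo, Stadium}, {Position}. Prime attributes: {CoachID, JerseyNo, Position, Stadium}.
Every FD has a superkey on the left, so the relation is in BCNF.

BCNF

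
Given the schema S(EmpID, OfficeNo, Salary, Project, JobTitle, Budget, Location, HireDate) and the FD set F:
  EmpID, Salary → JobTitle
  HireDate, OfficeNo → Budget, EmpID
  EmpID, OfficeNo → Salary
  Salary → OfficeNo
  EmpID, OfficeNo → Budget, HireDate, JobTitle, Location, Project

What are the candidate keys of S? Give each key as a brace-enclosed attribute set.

{EmpID, OfficeNo} is a candidate key since {EmpID, OfficeNo}⁺ = {Budget, EmpID, HireDate, JobTitle, Location, OfficeNo, Project, Salary} covers every attribute.
{EmpID, Salary} is a candidate key since {EmpID, Salary}⁺ = {Budget, EmpID, HireDate, JobTitle, Location, OfficeNo, Project, Salary} covers every attribute.
{HireDate, OfficeNo} is a candidate key since {HireDate, OfficeNo}⁺ = {Budget, EmpID, HireDate, JobTitle, Location, OfficeNo, Project, Salary} covers every attribute.
{HireDate, Salary} is a candidate key since {HireDate, Salary}⁺ = {Budget, EmpID, HireDate, JobTitle, Location, OfficeNo, Project, Salary} covers every attribute.
Any other superkey properly contains one of these, so there are no further candidate keys.

{EmpID, OfficeNo}, {EmpID, Salary}, {HireDate, OfficeNo}, {HireDate, Salary}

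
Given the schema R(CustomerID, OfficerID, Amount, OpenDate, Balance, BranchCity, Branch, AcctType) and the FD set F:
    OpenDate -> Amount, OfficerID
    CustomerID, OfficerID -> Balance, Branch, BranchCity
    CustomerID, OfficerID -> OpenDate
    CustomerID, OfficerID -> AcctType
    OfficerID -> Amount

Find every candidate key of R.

{CustomerID} never appears on the right of any FD, so every key must include it.
{CustomerID, OfficerID} is a candidate key since {CustomerID, OfficerID}⁺ = {AcctType, Amount, Balance, Branch, BranchCity, CustomerID, OfficerID, OpenDate} covers every attribute.
{CustomerID, OpenDate} is a candidate key since {CustomerID, OpenDate}⁺ = {AcctType, Amount, Balance, Branch, BranchCity, CustomerID, OfficerID, OpenDate} covers every attribute.
No proper subset of any of these is a key, and no other minimal superkey exists.

{CustomerID, OfficerID}, {CustomerID, OpenDate}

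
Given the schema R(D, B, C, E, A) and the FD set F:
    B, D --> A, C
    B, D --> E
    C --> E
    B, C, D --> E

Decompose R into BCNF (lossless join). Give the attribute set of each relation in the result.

{A, B, C, D}; {C, E}

Candidate key of the original relation: {B, D}.
In {A, B, C, D, E}, {C} is not a superkey ({C}⁺ restricted to this set is {C, E}), so split on C --> E into {C, E} and {A, B, C, D}.
{C, E}: every determinant is a superkey — BCNF.
{A, B, C, D}: every determinant is a superkey — BCNF.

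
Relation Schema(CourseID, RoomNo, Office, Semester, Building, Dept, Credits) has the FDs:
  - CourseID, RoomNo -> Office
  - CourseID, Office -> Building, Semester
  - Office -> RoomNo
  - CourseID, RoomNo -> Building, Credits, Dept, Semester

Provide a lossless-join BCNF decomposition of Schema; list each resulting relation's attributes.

Candidate keys of the original relation: {CourseID, Office}, {CourseID, RoomNo}.
{Building, CourseID, Credits, Dept, Office, RoomNo, Semester}: {Office} determines {Office, RoomNo} here but is not a superkey — split on Office -> RoomNo, giving {Office, RoomNo} and {Building, CourseID, Credits, Dept, Office, Semester}.
{Office, RoomNo}: every determinant is a superkey — BCNF.
{Building, CourseID, Credits, Dept, Office, Semester}: every determinant is a superkey — BCNF.

{Building, CourseID, Credits, Dept, Office, Semester}; {Office, RoomNo}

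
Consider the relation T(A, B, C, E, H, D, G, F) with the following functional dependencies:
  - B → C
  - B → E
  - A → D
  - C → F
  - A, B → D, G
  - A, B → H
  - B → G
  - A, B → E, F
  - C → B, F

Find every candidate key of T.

No FD produces {A}, so it must be in every candidate key.
Closure of {A, B} is {A, B, C, D, E, F, G, H}, the whole schema; {A, B} is a candidate key.
Closure of {A, C} is {A, B, C, D, E, F, G, H}, the whole schema; {A, C} is a candidate key.
No proper subset of any of these is a key, and no other minimal superkey exists.

{A, B}, {A, C}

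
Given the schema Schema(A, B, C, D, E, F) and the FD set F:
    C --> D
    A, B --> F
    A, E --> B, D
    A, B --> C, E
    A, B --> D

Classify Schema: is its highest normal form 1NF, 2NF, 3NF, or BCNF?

2NF

Candidate keys: {A, B}, {A, E}. Prime attributes: {A, B, E}.
C --> D: {C}⁺ = {C, D}, which is not all of the attributes, so the left side is not a superkey — BCNF is violated.
Because {D} is non-prime and the left side of C --> D is not a superkey, the relation is not in 3NF.
No non-prime attribute depends on a proper subset of any candidate key, so 2NF holds.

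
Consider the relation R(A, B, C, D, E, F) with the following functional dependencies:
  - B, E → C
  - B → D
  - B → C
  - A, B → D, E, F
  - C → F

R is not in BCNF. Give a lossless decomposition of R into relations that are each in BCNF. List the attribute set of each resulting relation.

{A, B, E}; {B, C, D}; {C, F}

Candidate key of the original relation: {A, B}.
In {A, B, C, D, E, F}, {B, E} is not a superkey ({B, E}⁺ restricted to this set is {B, C, D, E, F}), so split on B, E → C, D, F into {B, C, D, E, F} and {A, B, E}.
In {B, C, D, E, F}, {B} is not a superkey ({B}⁺ restricted to this set is {B, C, D, F}), so split on B → C, D, F into {B, C, D, F} and {B, E}.
In {B, C, D, F}, {C} is not a superkey ({C}⁺ restricted to this set is {C, F}), so split on C → F into {C, F} and {B, C, D}.
{C, F} is in BCNF.
{B, C, D} is in BCNF.
{B, E} is in BCNF.
{A, B, E} is in BCNF.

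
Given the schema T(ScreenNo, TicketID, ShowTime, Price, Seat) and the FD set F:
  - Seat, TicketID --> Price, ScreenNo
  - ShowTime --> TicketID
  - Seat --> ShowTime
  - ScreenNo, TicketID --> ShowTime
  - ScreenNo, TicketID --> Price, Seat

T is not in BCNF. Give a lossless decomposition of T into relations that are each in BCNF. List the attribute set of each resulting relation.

{Price, ScreenNo, Seat, ShowTime}; {ShowTime, TicketID}

Candidate keys of the original relation: {ScreenNo, ShowTime}, {ScreenNo, TicketID}, {Seat}.
Within {Price, ScreenNo, Seat, ShowTime, TicketID}: {ShowTime}⁺ ∩ {Price, ScreenNo, Seat, ShowTime, TicketID} = {ShowTime, TicketID}, not the whole set, so ShowTime --> TicketID violates BCNF; decompose into {ShowTime, TicketID} and {Price, ScreenNo, Seat, ShowTime}.
{ShowTime, TicketID}: every determinant is a superkey — BCNF.
{Price, ScreenNo, Seat, ShowTime}: every determinant is a superkey — BCNF.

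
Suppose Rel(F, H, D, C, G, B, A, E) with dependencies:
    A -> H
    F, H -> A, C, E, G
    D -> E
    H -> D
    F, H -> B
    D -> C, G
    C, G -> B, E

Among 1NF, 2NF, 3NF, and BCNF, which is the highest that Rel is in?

Candidate keys: {A, F}, {F, H}. Prime attributes: {A, F, H}.
For A -> H we have {A}⁺ = {A, B, C, D, E, G, H}; {A} is not a superkey, so BCNF fails.
D -> E determines the non-prime attribute {E} from a non-superkey — 3NF is violated.
The proper key subset {A} of {A, F} determines non-prime {B, C, D, E, G}, so the relation is not even in 2NF.

1NF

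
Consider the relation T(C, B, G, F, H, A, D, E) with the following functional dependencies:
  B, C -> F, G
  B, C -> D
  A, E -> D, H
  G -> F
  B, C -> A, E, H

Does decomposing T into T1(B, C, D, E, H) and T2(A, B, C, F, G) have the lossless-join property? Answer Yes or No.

Yes

The shared attributes are {B, C} and {B, C}⁺ = {A, B, C, D, E, F, G, H}.
This includes all of T1, so the common attributes are a superkey of T1 — the join is lossless.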